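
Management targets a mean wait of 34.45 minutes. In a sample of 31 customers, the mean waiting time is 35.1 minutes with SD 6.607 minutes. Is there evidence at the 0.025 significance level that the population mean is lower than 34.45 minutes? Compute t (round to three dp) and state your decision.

t = 0.548; fail to reject H0

H0: μ = 34.45; H1: μ < 34.45 (one-sample t-test, left-tailed).
t = (x̄ − μ₀)/(s/√n) = (35.1 − 34.45)/(6.607/√31) = 0.548
df = n − 1 = 30
p-value = P(T ≤ 0.548) ≈ 0.706
Since p ≈ 0.706 > α = 0.025, fail to reject H0; the evidence is not statistically significant.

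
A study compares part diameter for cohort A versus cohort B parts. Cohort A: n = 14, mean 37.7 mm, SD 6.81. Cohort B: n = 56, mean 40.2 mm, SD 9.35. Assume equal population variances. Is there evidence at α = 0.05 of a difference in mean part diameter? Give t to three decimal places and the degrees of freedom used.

Let group 1 = cohort A, group 2 = cohort B. H0: μ_1 = μ_2; H1: μ_1 ≠ μ_2 (two-sample pooled-variance t-test, two-sided).
s_p² = [(14−1)·6.81² + (56−1)·9.35²]/(14+56−2) = 79.5754
t = (37.7 − 40.2)/√[79.5754·(1/14 + 1/56)] = -0.938
df = n₁ + n₂ − 2 = 68
Two-sided p-value ≈ 0.352
Since p ≈ 0.352 > α = 0.05, fail to reject H0; the evidence is not statistically significant.

t = -0.938, df = 68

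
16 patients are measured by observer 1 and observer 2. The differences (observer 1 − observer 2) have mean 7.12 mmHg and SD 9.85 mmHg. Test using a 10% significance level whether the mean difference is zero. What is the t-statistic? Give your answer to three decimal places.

H0: μ_d = 0; H1: μ_d ≠ 0 (paired t-test on the differences, two-sided).
t = d̄/(s_d/√n) = 7.12/(9.85/√16) = 2.891
df = n − 1 = 15
Two-sided p-value ≈ 0.011
Since p ≈ 0.011 < α = 0.1, reject H0; the evidence is statistically significant.

2.891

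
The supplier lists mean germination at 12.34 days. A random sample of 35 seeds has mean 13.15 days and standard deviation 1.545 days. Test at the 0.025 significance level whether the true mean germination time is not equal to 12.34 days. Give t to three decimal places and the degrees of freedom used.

t = 3.102, df = 34

H0: μ = 12.34; H1: μ ≠ 12.34 (one-sample t-test, two-sided).
t = (x̄ − μ₀)/(s/√n) = (13.15 − 12.34)/(1.545/√35) = 3.102
df = n − 1 = 34
Two-sided p-value ≈ 0.0039
Since p ≈ 0.0039 < α = 0.025, reject H0; the data support H1.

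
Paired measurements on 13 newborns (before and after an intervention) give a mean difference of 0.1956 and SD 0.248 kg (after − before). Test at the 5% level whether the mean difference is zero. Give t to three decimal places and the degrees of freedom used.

H0: μ_d = 0; H1: μ_d ≠ 0 (paired t-test on the differences, two-sided).
t = d̄/(s_d/√n) = 0.1956/(0.248/√13) = 2.844
df = n − 1 = 12
Two-sided p-value ≈ 0.0148
Since p ≈ 0.0148 < α = 0.05, reject H0; the evidence is statistically significant.

t = 2.844, df = 12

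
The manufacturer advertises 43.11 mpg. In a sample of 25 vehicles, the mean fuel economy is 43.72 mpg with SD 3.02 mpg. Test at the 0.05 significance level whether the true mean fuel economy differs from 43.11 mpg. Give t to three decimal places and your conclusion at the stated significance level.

t = 1.010; fail to reject H0

H0: μ = 43.11; H1: μ ≠ 43.11 (one-sample t-test, two-sided).
t = (x̄ − μ₀)/(s/√n) = (43.72 − 43.11)/(3.02/√25) = 1.010
df = n − 1 = 24
Two-sided p-value ≈ 0.3226
Since p ≈ 0.3226 > α = 0.05, fail to reject H0; the evidence is not statistically significant.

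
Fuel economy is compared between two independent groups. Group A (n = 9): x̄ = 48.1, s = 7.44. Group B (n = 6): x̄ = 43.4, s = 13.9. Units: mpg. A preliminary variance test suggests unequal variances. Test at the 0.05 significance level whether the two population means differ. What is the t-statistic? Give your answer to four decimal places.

0.7589

Let group 1 = group A, group 2 = group B. H0: μ_1 = μ_2; H1: μ_1 ≠ μ_2 (Welch's two-sample t-test, two-sided).
t = (x̄_1 − x̄_2)/√(s_1²/n_1 + s_2²/n_2) = (48.1 − 43.4)/√(7.44²/9 + 13.9²/6) = 0.7589
Welch–Satterthwaite df ≈ 6.93
Two-sided p-value ≈ 0.4729
Since p ≈ 0.4729 > α = 0.05, fail to reject H0; the data do not provide sufficient evidence against H0.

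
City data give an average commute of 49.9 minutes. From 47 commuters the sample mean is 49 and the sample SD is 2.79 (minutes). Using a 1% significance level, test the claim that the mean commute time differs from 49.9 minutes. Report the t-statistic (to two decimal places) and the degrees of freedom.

H0: μ = 49.9; H1: μ ≠ 49.9 (one-sample t-test, two-sided).
t = (x̄ − μ₀)/(s/√n) = (49 − 49.9)/(2.79/√47) = -2.21
df = n − 1 = 46
Two-sided p-value ≈ 0.032
Since p ≈ 0.032 > α = 0.01, fail to reject H0; the evidence is not statistically significant.

t = -2.21, df = 46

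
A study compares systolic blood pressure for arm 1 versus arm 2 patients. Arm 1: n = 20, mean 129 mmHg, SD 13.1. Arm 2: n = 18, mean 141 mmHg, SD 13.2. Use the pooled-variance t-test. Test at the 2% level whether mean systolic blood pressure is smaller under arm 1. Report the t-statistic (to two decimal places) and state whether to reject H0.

Let group 1 = arm 1, group 2 = arm 2. H0: μ_1 = μ_2; H1: μ_1 < μ_2 (two-sample pooled-variance t-test, left-tailed).
s_p² = [(20−1)·13.1² + (18−1)·13.2²]/(20+18−2) = 172.852
t = (129 − 141)/√[172.852·(1/20 + 1/18)] = -2.81
df = n₁ + n₂ − 2 = 36
p-value = P(T ≤ -2.81) ≈ 0.0040
Since p ≈ 0.0040 < α = 0.02, reject H0; the data support H1.

t = -2.81; reject H0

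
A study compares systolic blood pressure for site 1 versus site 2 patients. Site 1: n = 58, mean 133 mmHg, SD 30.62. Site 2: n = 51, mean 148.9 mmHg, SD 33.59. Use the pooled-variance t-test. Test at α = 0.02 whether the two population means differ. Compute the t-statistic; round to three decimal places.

-2.585

Let group 1 = site 1, group 2 = site 2. H0: μ_1 = μ_2; H1: μ_1 ≠ μ_2 (two-sample pooled-variance t-test, two-sided).
s_p² = [(58−1)·30.62² + (51−1)·33.59²]/(58+51−2) = 1026.7
t = (133 − 148.9)/√[1026.7·(1/58 + 1/51)] = -2.585
df = n₁ + n₂ − 2 = 107
Two-sided p-value ≈ 0.011
Since p ≈ 0.011 < α = 0.02, reject H0; the evidence is statistically significant.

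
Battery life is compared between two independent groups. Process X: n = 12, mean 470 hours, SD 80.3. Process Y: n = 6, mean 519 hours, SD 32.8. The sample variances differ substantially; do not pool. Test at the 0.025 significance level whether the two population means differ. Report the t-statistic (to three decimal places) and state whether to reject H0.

t = -1.830; fail to reject H0

Let group 1 = process X, group 2 = process Y. H0: μ_1 = μ_2; H1: μ_1 ≠ μ_2 (Welch's two-sample t-test, two-sided).
t = (x̄_1 − x̄_2)/√(s_1²/n_1 + s_2²/n_2) = (470 − 519)/√(80.3²/12 + 32.8²/6) = -1.830
Welch–Satterthwaite df ≈ 15.72
Two-sided p-value ≈ 0.0862
Since p ≈ 0.0862 > α = 0.025, fail to reject H0; the evidence is not statistically significant.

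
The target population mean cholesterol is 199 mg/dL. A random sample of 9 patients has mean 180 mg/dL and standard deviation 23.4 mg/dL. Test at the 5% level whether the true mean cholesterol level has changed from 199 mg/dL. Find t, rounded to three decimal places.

-2.436

H0: μ = 199; H1: μ ≠ 199 (one-sample t-test, two-sided).
t = (x̄ − μ₀)/(s/√n) = (180 − 199)/(23.4/√9) = -2.436
df = n − 1 = 8
Two-sided p-value ≈ 0.041
Since p ≈ 0.041 < α = 0.05, reject H0; the data support H1.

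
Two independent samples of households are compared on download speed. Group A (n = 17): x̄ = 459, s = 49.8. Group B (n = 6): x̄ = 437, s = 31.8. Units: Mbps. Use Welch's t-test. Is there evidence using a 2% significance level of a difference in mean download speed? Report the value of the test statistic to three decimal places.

1.241

Let group 1 = group A, group 2 = group B. H0: μ_1 = μ_2; H1: μ_1 ≠ μ_2 (Welch's two-sample t-test, two-sided).
t = (x̄_1 − x̄_2)/√(s_1²/n_1 + s_2²/n_2) = (459 − 437)/√(49.8²/17 + 31.8²/6) = 1.241
Welch–Satterthwaite df ≈ 14.10
Two-sided p-value ≈ 0.2350
Since p ≈ 0.2350 > α = 0.02, fail to reject H0; the data do not provide sufficient evidence against H0.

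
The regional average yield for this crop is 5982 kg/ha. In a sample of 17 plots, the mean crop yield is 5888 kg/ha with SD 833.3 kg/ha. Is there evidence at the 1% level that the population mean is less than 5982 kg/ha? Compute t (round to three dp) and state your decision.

t = -0.465; fail to reject H0

H0: μ = 5982; H1: μ < 5982 (one-sample t-test, left-tailed).
t = (x̄ − μ₀)/(s/√n) = (5888 − 5982)/(833.3/√17) = -0.465
df = n − 1 = 16
p-value = P(T ≤ -0.465) ≈ 0.324
Since p ≈ 0.324 > α = 0.01, fail to reject H0; the data do not provide sufficient evidence against H0.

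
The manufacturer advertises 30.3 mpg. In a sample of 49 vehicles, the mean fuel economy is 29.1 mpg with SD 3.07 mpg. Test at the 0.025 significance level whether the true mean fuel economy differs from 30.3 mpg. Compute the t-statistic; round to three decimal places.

H0: μ = 30.3; H1: μ ≠ 30.3 (one-sample t-test, two-sided).
t = (x̄ − μ₀)/(s/√n) = (29.1 − 30.3)/(3.07/√49) = -2.736
df = n − 1 = 48
Two-sided p-value ≈ 0.0087
Since p ≈ 0.0087 < α = 0.025, reject H0; the data support H1.

-2.736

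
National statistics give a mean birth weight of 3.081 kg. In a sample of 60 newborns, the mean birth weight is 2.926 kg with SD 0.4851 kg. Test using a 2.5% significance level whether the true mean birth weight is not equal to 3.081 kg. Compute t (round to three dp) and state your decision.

t = -2.475; reject H0

H0: μ = 3.081; H1: μ ≠ 3.081 (one-sample t-test, two-sided).
t = (x̄ − μ₀)/(s/√n) = (2.926 − 3.081)/(0.4851/√60) = -2.475
df = n − 1 = 59
Two-sided p-value ≈ 0.016
Since p ≈ 0.016 < α = 0.025, reject H0; the data support H1.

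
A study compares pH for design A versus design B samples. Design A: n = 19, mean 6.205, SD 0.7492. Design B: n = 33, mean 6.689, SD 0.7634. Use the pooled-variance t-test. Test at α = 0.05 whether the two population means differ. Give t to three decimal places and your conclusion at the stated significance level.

Let group 1 = design A, group 2 = design B. H0: μ_1 = μ_2; H1: μ_1 ≠ μ_2 (two-sample pooled-variance t-test, two-sided).
s_p² = [(19−1)·0.7492² + (33−1)·0.7634²]/(19+33−2) = 0.575047
t = (6.205 − 6.689)/√[0.575047·(1/19 + 1/33)] = -2.216
df = n₁ + n₂ − 2 = 50
Two-sided p-value ≈ 0.031
Since p ≈ 0.031 < α = 0.05, reject H0; the data support H1.

t = -2.216; reject H0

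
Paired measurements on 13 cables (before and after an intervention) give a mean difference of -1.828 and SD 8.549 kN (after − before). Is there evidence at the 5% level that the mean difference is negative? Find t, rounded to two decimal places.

H0: μ_d = 0; H1: μ_d < 0 (paired t-test on the differences, left-tailed).
t = d̄/(s_d/√n) = -1.828/(8.549/√13) = -0.77
df = n − 1 = 12
p-value = P(T ≤ -0.77) ≈ 0.2278
Since p ≈ 0.2278 > α = 0.05, fail to reject H0; the evidence is not statistically significant.

-0.77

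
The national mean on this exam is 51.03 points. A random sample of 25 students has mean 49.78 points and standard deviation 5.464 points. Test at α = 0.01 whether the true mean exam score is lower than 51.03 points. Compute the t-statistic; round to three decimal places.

H0: μ = 51.03; H1: μ < 51.03 (one-sample t-test, left-tailed).
t = (x̄ − μ₀)/(s/√n) = (49.78 − 51.03)/(5.464/√25) = -1.144
df = n − 1 = 24
p-value = P(T ≤ -1.144) ≈ 0.1320
Since p ≈ 0.1320 > α = 0.01, fail to reject H0; the data do not provide sufficient evidence against H0.

-1.144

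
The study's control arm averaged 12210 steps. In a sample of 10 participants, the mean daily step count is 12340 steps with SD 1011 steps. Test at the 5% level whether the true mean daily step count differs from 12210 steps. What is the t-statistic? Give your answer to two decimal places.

0.41

H0: μ = 12210; H1: μ ≠ 12210 (one-sample t-test, two-sided).
t = (x̄ − μ₀)/(s/√n) = (12340 − 12210)/(1011/√10) = 0.41
df = n − 1 = 9
Two-sided p-value ≈ 0.6938
Since p ≈ 0.6938 > α = 0.05, fail to reject H0; the data do not provide sufficient evidence against H0.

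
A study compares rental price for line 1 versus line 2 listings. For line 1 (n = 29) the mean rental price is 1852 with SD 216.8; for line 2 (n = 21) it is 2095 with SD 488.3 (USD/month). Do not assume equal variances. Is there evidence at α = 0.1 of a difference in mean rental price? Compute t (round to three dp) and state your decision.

t = -2.133; reject H0

Let group 1 = line 1, group 2 = line 2. H0: μ_1 = μ_2; H1: μ_1 ≠ μ_2 (Welch's two-sample t-test, two-sided).
t = (x̄_1 − x̄_2)/√(s_1²/n_1 + s_2²/n_2) = (1852 − 2095)/√(216.8²/29 + 488.3²/21) = -2.133
Welch–Satterthwaite df ≈ 25.74
Two-sided p-value ≈ 0.043
Since p ≈ 0.043 < α = 0.1, reject H0; the evidence is statistically significant.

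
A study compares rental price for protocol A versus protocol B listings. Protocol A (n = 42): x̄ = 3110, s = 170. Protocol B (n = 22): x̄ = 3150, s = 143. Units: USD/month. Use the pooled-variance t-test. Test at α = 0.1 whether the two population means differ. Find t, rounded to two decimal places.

Let group 1 = protocol A, group 2 = protocol B. H0: μ_1 = μ_2; H1: μ_1 ≠ μ_2 (two-sample pooled-variance t-test, two-sided).
s_p² = [(42−1)·170² + (22−1)·143²]/(42+22−2) = 26037.6
t = (3110 − 3150)/√[26037.6·(1/42 + 1/22)] = -0.94
df = n₁ + n₂ − 2 = 62
Two-sided p-value ≈ 0.350
Since p ≈ 0.350 > α = 0.1, fail to reject H0; the data do not provide sufficient evidence against H0.

-0.94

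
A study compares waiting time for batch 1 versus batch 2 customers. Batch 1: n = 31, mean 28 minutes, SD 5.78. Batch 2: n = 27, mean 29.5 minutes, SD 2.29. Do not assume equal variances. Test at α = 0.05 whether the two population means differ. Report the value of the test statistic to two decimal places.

-1.33

Let group 1 = batch 1, group 2 = batch 2. H0: μ_1 = μ_2; H1: μ_1 ≠ μ_2 (Welch's two-sample t-test, two-sided).
t = (x̄_1 − x̄_2)/√(s_1²/n_1 + s_2²/n_2) = (28 − 29.5)/√(5.78²/31 + 2.29²/27) = -1.33
Welch–Satterthwaite df ≈ 40.28
Two-sided p-value ≈ 0.191
Since p ≈ 0.191 > α = 0.05, fail to reject H0; the evidence is not statistically significant.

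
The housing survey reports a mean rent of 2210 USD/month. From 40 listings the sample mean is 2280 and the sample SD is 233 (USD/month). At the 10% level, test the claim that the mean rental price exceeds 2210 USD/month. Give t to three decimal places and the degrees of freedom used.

H0: μ = 2210; H1: μ > 2210 (one-sample t-test, right-tailed).
t = (x̄ − μ₀)/(s/√n) = (2280 − 2210)/(233/√40) = 1.900
df = n − 1 = 39
p-value = P(T ≥ 1.900) ≈ 0.0324
Since p ≈ 0.0324 < α = 0.1, reject H0; the data support H1.

t = 1.900, df = 39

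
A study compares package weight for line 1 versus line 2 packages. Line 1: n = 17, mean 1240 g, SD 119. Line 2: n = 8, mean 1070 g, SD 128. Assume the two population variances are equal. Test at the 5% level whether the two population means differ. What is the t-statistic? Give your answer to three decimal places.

Let group 1 = line 1, group 2 = line 2. H0: μ_1 = μ_2; H1: μ_1 ≠ μ_2 (two-sample pooled-variance t-test, two-sided).
s_p² = [(17−1)·119² + (8−1)·128²]/(17+8−2) = 14837.6
t = (1240 − 1070)/√[14837.6·(1/17 + 1/8)] = 3.255
df = n₁ + n₂ − 2 = 23
Two-sided p-value ≈ 0.003
Since p ≈ 0.003 < α = 0.05, reject H0; the data support H1.

3.255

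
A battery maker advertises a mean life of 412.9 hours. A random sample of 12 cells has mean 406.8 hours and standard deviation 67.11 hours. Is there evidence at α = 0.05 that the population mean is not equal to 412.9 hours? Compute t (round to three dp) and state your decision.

t = -0.315; fail to reject H0

H0: μ = 412.9; H1: μ ≠ 412.9 (one-sample t-test, two-sided).
t = (x̄ − μ₀)/(s/√n) = (406.8 − 412.9)/(67.11/√12) = -0.315
df = n − 1 = 11
Two-sided p-value ≈ 0.7588
Since p ≈ 0.7588 > α = 0.05, fail to reject H0; the evidence is not statistically significant.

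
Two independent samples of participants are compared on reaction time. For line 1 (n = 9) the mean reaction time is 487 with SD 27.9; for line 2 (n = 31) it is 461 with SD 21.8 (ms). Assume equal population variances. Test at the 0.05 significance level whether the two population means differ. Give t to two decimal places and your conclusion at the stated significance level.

t = 2.96; reject H0

Let group 1 = line 1, group 2 = line 2. H0: μ_1 = μ_2; H1: μ_1 ≠ μ_2 (two-sample pooled-variance t-test, two-sided).
s_p² = [(9−1)·27.9² + (31−1)·21.8²]/(9+31−2) = 539.065
t = (487 − 461)/√[539.065·(1/9 + 1/31)] = 2.96
df = n₁ + n₂ − 2 = 38
Two-sided p-value ≈ 0.0053
Since p ≈ 0.0053 < α = 0.05, reject H0; the data support H1.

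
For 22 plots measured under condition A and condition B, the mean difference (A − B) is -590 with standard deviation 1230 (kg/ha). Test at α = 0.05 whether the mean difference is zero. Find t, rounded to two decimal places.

-2.25

H0: μ_d = 0; H1: μ_d ≠ 0 (paired t-test on the differences, two-sided).
t = d̄/(s_d/√n) = -590/(1230/√22) = -2.25
df = n − 1 = 21
Two-sided p-value ≈ 0.035
Since p ≈ 0.035 < α = 0.05, reject H0; the evidence is statistically significant.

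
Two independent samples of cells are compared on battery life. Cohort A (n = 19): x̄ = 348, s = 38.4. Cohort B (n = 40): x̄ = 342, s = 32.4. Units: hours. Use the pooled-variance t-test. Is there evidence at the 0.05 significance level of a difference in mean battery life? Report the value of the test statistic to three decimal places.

Let group 1 = cohort A, group 2 = cohort B. H0: μ_1 = μ_2; H1: μ_1 ≠ μ_2 (two-sample pooled-variance t-test, two-sided).
s_p² = [(19−1)·38.4² + (40−1)·32.4²]/(19+40−2) = 1183.91
t = (348 − 342)/√[1183.91·(1/19 + 1/40)] = 0.626
df = n₁ + n₂ − 2 = 57
Two-sided p-value ≈ 0.5339
Since p ≈ 0.5339 > α = 0.05, fail to reject H0; the evidence is not statistically significant.

0.626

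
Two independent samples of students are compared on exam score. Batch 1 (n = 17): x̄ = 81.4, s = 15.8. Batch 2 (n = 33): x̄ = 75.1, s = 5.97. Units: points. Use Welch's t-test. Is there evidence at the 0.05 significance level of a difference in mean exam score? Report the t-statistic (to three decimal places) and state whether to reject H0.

t = 1.587; fail to reject H0

Let group 1 = batch 1, group 2 = batch 2. H0: μ_1 = μ_2; H1: μ_1 ≠ μ_2 (Welch's two-sample t-test, two-sided).
t = (x̄_1 − x̄_2)/√(s_1²/n_1 + s_2²/n_2) = (81.4 − 75.1)/√(15.8²/17 + 5.97²/33) = 1.587
Welch–Satterthwaite df ≈ 18.39
Two-sided p-value ≈ 0.130
Since p ≈ 0.130 > α = 0.05, fail to reject H0; the evidence is not statistically significant.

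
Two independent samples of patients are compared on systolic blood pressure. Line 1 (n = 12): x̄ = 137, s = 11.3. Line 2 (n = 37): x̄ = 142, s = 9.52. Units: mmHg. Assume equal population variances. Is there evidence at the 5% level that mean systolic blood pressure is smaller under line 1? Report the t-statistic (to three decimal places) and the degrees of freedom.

t = -1.510, df = 47

Let group 1 = line 1, group 2 = line 2. H0: μ_1 = μ_2; H1: μ_1 < μ_2 (two-sample pooled-variance t-test, left-tailed).
s_p² = [(12−1)·11.3² + (37−1)·9.52²]/(12+37−2) = 99.3039
t = (137 − 142)/√[99.3039·(1/12 + 1/37)] = -1.510
df = n₁ + n₂ − 2 = 47
p-value = P(T ≤ -1.510) ≈ 0.0688
Since p ≈ 0.0688 > α = 0.05, fail to reject H0; the evidence is not statistically significant.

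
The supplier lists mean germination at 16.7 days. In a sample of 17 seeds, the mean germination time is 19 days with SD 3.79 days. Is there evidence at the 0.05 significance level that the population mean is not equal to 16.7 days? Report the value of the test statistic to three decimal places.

2.502

H0: μ = 16.7; H1: μ ≠ 16.7 (one-sample t-test, two-sided).
t = (x̄ − μ₀)/(s/√n) = (19 − 16.7)/(3.79/√17) = 2.502
df = n − 1 = 16
Two-sided p-value ≈ 0.0236
Since p ≈ 0.0236 < α = 0.05, reject H0; the data support H1.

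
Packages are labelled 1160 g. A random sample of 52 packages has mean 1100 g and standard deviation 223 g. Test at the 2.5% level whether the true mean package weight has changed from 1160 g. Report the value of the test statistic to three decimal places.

H0: μ = 1160; H1: μ ≠ 1160 (one-sample t-test, two-sided).
t = (x̄ − μ₀)/(s/√n) = (1100 − 1160)/(223/√52) = -1.940
df = n − 1 = 51
Two-sided p-value ≈ 0.058
Since p ≈ 0.058 > α = 0.025, fail to reject H0; the data do not provide sufficient evidence against H0.

-1.940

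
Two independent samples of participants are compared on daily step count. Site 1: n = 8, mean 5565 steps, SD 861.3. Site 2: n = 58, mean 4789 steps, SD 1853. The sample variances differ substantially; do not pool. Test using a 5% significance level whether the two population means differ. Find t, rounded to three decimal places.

Let group 1 = site 1, group 2 = site 2. H0: μ_1 = μ_2; H1: μ_1 ≠ μ_2 (Welch's two-sample t-test, two-sided).
t = (x̄_1 − x̄_2)/√(s_1²/n_1 + s_2²/n_2) = (5565 − 4789)/√(861.3²/8 + 1853²/58) = 1.991
Welch–Satterthwaite df ≈ 17.90
Two-sided p-value ≈ 0.0620
Since p ≈ 0.0620 > α = 0.05, fail to reject H0; the data do not provide sufficient evidence against H0.

1.991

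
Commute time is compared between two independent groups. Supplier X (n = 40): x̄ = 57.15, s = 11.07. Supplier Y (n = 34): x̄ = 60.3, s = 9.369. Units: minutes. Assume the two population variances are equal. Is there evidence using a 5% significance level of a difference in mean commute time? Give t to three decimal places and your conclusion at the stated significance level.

t = -1.308; fail to reject H0

Let group 1 = supplier X, group 2 = supplier Y. H0: μ_1 = μ_2; H1: μ_1 ≠ μ_2 (two-sample pooled-variance t-test, two-sided).
s_p² = [(40−1)·11.07² + (34−1)·9.369²]/(40+34−2) = 106.61
t = (57.15 − 60.3)/√[106.61·(1/40 + 1/34)] = -1.308
df = n₁ + n₂ − 2 = 72
Two-sided p-value ≈ 0.195
Since p ≈ 0.195 > α = 0.05, fail to reject H0; the evidence is not statistically significant.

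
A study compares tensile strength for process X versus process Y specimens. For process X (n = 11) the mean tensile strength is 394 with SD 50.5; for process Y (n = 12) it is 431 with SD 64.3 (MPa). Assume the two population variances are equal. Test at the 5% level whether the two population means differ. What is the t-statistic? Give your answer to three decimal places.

Let group 1 = process X, group 2 = process Y. H0: μ_1 = μ_2; H1: μ_1 ≠ μ_2 (two-sample pooled-variance t-test, two-sided).
s_p² = [(11−1)·50.5² + (12−1)·64.3²]/(11+12−2) = 3380.09
t = (394 − 431)/√[3380.09·(1/11 + 1/12)] = -1.525
df = n₁ + n₂ − 2 = 21
Two-sided p-value ≈ 0.142
Since p ≈ 0.142 > α = 0.05, fail to reject H0; the data do not provide sufficient evidence against H0.

-1.525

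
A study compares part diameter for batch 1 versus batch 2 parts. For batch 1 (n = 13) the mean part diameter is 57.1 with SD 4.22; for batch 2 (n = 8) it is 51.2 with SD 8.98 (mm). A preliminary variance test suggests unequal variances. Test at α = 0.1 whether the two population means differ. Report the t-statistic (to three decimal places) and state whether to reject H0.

Let group 1 = batch 1, group 2 = batch 2. H0: μ_1 = μ_2; H1: μ_1 ≠ μ_2 (Welch's two-sample t-test, two-sided).
t = (x̄_1 − x̄_2)/√(s_1²/n_1 + s_2²/n_2) = (57.1 − 51.2)/√(4.22²/13 + 8.98²/8) = 1.744
Welch–Satterthwaite df ≈ 8.94
Two-sided p-value ≈ 0.1154
Since p ≈ 0.1154 > α = 0.1, fail to reject H0; the evidence is not statistically significant.

t = 1.744; fail to reject H0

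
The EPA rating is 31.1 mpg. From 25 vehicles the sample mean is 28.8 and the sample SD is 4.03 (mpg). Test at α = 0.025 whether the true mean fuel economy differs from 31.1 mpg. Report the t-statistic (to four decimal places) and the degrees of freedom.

H0: μ = 31.1; H1: μ ≠ 31.1 (one-sample t-test, two-sided).
t = (x̄ − μ₀)/(s/√n) = (28.8 − 31.1)/(4.03/√25) = -2.8536
df = n − 1 = 24
Two-sided p-value ≈ 0.0088
Since p ≈ 0.0088 < α = 0.025, reject H0; the data support H1.

t = -2.8536, df = 24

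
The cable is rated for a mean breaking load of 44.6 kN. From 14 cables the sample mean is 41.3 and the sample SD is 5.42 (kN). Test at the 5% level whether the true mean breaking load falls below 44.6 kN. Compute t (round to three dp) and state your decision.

H0: μ = 44.6; H1: μ < 44.6 (one-sample t-test, left-tailed).
t = (x̄ − μ₀)/(s/√n) = (41.3 − 44.6)/(5.42/√14) = -2.278
df = n − 1 = 13
p-value = P(T ≤ -2.278) ≈ 0.020
Since p ≈ 0.020 < α = 0.05, reject H0; the data support H1.

t = -2.278; reject H0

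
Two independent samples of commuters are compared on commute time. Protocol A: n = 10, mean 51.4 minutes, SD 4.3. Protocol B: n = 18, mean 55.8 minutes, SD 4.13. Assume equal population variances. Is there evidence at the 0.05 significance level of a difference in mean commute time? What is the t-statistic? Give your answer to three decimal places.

Let group 1 = protocol A, group 2 = protocol B. H0: μ_1 = μ_2; H1: μ_1 ≠ μ_2 (two-sample pooled-variance t-test, two-sided).
s_p² = [(10−1)·4.3² + (18−1)·4.13²]/(10+18−2) = 17.553
t = (51.4 − 55.8)/√[17.553·(1/10 + 1/18)] = -2.663
df = n₁ + n₂ − 2 = 26
Two-sided p-value ≈ 0.013
Since p ≈ 0.013 < α = 0.05, reject H0; the evidence is statistically significant.

-2.663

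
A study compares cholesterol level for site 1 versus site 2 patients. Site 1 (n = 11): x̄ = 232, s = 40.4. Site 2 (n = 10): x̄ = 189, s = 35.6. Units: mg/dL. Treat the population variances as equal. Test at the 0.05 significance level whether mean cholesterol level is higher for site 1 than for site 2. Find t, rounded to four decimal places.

2.5762

Let group 1 = site 1, group 2 = site 2. H0: μ_1 = μ_2; H1: μ_1 > μ_2 (two-sample pooled-variance t-test, right-tailed).
s_p² = [(11−1)·40.4² + (10−1)·35.6²]/(11+10−2) = 1459.36
t = (232 − 189)/√[1459.36·(1/11 + 1/10)] = 2.5762
df = n₁ + n₂ − 2 = 19
p-value = P(T ≥ 2.5762) ≈ 0.0093
Since p ≈ 0.0093 < α = 0.05, reject H0; the evidence is statistically significant.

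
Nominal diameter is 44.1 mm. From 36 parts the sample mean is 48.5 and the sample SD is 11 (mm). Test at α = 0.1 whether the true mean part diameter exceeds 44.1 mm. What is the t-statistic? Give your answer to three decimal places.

H0: μ = 44.1; H1: μ > 44.1 (one-sample t-test, right-tailed).
t = (x̄ − μ₀)/(s/√n) = (48.5 − 44.1)/(11/√36) = 2.400
df = n − 1 = 35
p-value = P(T ≥ 2.400) ≈ 0.0109
Since p ≈ 0.0109 < α = 0.1, reject H0; the data support H1.

2.400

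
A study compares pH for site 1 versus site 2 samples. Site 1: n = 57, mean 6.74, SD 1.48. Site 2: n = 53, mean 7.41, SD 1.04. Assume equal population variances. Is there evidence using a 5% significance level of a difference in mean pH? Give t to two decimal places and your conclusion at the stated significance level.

t = -2.73; reject H0

Let group 1 = site 1, group 2 = site 2. H0: μ_1 = μ_2; H1: μ_1 ≠ μ_2 (two-sample pooled-variance t-test, two-sided).
s_p² = [(57−1)·1.48² + (53−1)·1.04²]/(57+53−2) = 1.65653
t = (6.74 − 7.41)/√[1.65653·(1/57 + 1/53)] = -2.73
df = n₁ + n₂ − 2 = 108
Two-sided p-value ≈ 0.007
Since p ≈ 0.007 < α = 0.05, reject H0; the evidence is statistically significant.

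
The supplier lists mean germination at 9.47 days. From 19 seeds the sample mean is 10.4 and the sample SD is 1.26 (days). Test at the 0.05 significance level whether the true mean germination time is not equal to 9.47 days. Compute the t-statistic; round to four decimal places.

3.2173

H0: μ = 9.47; H1: μ ≠ 9.47 (one-sample t-test, two-sided).
t = (x̄ − μ₀)/(s/√n) = (10.4 − 9.47)/(1.26/√19) = 3.2173
df = n − 1 = 18
Two-sided p-value ≈ 0.0048
Since p ≈ 0.0048 < α = 0.05, reject H0; the data support H1.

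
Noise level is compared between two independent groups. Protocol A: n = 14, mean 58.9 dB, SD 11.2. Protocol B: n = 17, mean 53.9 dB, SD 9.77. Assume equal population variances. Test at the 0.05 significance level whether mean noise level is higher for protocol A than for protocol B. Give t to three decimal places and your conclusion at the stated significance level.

t = 1.328; fail to reject H0

Let group 1 = protocol A, group 2 = protocol B. H0: μ_1 = μ_2; H1: μ_1 > μ_2 (two-sample pooled-variance t-test, right-tailed).
s_p² = [(14−1)·11.2² + (17−1)·9.77²]/(14+17−2) = 108.895
t = (58.9 − 53.9)/√[108.895·(1/14 + 1/17)] = 1.328
df = n₁ + n₂ − 2 = 29
p-value = P(T ≥ 1.328) ≈ 0.097
Since p ≈ 0.097 > α = 0.05, fail to reject H0; the data do not provide sufficient evidence against H0.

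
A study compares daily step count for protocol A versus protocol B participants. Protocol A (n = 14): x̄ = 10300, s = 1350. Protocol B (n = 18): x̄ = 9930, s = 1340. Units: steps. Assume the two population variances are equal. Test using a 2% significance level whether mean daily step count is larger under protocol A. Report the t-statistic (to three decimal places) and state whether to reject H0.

t = 0.772; fail to reject H0

Let group 1 = protocol A, group 2 = protocol B. H0: μ_1 = μ_2; H1: μ_1 > μ_2 (two-sample pooled-variance t-test, right-tailed).
s_p² = [(14−1)·1350² + (18−1)·1340²]/(14+18−2) = 1807260
t = (10300 − 9930)/√[1807260·(1/14 + 1/18)] = 0.772
df = n₁ + n₂ − 2 = 30
p-value = P(T ≥ 0.772) ≈ 0.2230
Since p ≈ 0.2230 > α = 0.02, fail to reject H0; the data do not provide sufficient evidence against H0.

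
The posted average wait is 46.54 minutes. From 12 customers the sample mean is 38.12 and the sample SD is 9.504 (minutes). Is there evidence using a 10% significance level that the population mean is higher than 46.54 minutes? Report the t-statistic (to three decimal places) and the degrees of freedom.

t = -3.069, df = 11

H0: μ = 46.54; H1: μ > 46.54 (one-sample t-test, right-tailed).
t = (x̄ − μ₀)/(s/√n) = (38.12 − 46.54)/(9.504/√12) = -3.069
df = n − 1 = 11
p-value = P(T ≥ -3.069) ≈ 0.995
Since p ≈ 0.995 > α = 0.1, fail to reject H0; the data do not provide sufficient evidence against H0.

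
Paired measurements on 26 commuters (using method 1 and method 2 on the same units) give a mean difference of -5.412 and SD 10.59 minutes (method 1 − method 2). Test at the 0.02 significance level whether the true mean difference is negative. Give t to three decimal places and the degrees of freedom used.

H0: μ_d = 0; H1: μ_d < 0 (paired t-test on the differences, left-tailed).
t = d̄/(s_d/√n) = -5.412/(10.59/√26) = -2.606
df = n − 1 = 25
p-value = P(T ≤ -2.606) ≈ 0.0076
Since p ≈ 0.0076 < α = 0.02, reject H0; the data support H1.

t = -2.606, df = 25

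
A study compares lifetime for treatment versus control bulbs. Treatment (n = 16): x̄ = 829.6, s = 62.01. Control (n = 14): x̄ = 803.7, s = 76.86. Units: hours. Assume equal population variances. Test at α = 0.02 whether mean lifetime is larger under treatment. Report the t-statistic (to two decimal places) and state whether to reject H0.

t = 1.02; fail to reject H0

Let group 1 = treatment, group 2 = control. H0: μ_1 = μ_2; H1: μ_1 > μ_2 (two-sample pooled-variance t-test, right-tailed).
s_p² = [(16−1)·62.01² + (14−1)·76.86²]/(16+14−2) = 4802.7
t = (829.6 − 803.7)/√[4802.7·(1/16 + 1/14)] = 1.02
df = n₁ + n₂ − 2 = 28
p-value = P(T ≥ 1.02) ≈ 0.1579
Since p ≈ 0.1579 > α = 0.02, fail to reject H0; the evidence is not statistically significant.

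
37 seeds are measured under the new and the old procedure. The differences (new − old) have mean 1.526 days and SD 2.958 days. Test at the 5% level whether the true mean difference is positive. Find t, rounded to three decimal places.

H0: μ_d = 0; H1: μ_d > 0 (paired t-test on the differences, right-tailed).
t = d̄/(s_d/√n) = 1.526/(2.958/√37) = 3.138
df = n − 1 = 36
p-value = P(T ≥ 3.138) ≈ 0.002
Since p ≈ 0.002 < α = 0.05, reject H0; the evidence is statistically significant.

3.138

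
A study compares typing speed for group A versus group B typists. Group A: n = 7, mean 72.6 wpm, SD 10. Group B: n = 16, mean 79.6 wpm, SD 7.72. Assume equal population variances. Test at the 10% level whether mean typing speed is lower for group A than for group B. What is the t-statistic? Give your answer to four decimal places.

Let group 1 = group A, group 2 = group B. H0: μ_1 = μ_2; H1: μ_1 < μ_2 (two-sample pooled-variance t-test, left-tailed).
s_p² = [(7−1)·10² + (16−1)·7.72²]/(7+16−2) = 71.1417
t = (72.6 − 79.6)/√[71.1417·(1/7 + 1/16)] = -1.8314
df = n₁ + n₂ − 2 = 21
p-value = P(T ≤ -1.8314) ≈ 0.0406
Since p ≈ 0.0406 < α = 0.1, reject H0; the data support H1.

-1.8314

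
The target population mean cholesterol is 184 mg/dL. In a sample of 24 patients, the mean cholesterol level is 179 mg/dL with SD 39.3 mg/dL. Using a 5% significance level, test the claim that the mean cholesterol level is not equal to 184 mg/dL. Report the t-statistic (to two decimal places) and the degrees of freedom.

H0: μ = 184; H1: μ ≠ 184 (one-sample t-test, two-sided).
t = (x̄ − μ₀)/(s/√n) = (179 − 184)/(39.3/√24) = -0.62
df = n − 1 = 23
Two-sided p-value ≈ 0.539
Since p ≈ 0.539 > α = 0.05, fail to reject H0; the data do not provide sufficient evidence against H0.

t = -0.62, df = 23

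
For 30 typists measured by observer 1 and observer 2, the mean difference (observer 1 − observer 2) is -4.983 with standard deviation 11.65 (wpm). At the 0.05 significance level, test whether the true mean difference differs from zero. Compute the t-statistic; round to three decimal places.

-2.343

H0: μ_d = 0; H1: μ_d ≠ 0 (paired t-test on the differences, two-sided).
t = d̄/(s_d/√n) = -4.983/(11.65/√30) = -2.343
df = n − 1 = 29
Two-sided p-value ≈ 0.026
Since p ≈ 0.026 < α = 0.05, reject H0; the evidence is statistically significant.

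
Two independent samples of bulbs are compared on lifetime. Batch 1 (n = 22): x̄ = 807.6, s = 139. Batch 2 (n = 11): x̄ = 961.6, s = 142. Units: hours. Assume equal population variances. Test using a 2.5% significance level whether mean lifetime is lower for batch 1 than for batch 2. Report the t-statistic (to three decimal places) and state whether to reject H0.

Let group 1 = batch 1, group 2 = batch 2. H0: μ_1 = μ_2; H1: μ_1 < μ_2 (two-sample pooled-variance t-test, left-tailed).
s_p² = [(22−1)·139² + (11−1)·142²]/(22+11−2) = 19592.9
t = (807.6 − 961.6)/√[19592.9·(1/22 + 1/11)] = -2.979
df = n₁ + n₂ − 2 = 31
p-value = P(T ≤ -2.979) ≈ 0.003
Since p ≈ 0.003 < α = 0.025, reject H0; the evidence is statistically significant.

t = -2.979; reject H0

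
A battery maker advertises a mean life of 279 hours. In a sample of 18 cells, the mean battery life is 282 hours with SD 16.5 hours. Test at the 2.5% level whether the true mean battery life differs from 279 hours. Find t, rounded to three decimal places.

H0: μ = 279; H1: μ ≠ 279 (one-sample t-test, two-sided).
t = (x̄ − μ₀)/(s/√n) = (282 − 279)/(16.5/√18) = 0.771
df = n − 1 = 17
Two-sided p-value ≈ 0.4511
Since p ≈ 0.4511 > α = 0.025, fail to reject H0; the evidence is not statistically significant.

0.771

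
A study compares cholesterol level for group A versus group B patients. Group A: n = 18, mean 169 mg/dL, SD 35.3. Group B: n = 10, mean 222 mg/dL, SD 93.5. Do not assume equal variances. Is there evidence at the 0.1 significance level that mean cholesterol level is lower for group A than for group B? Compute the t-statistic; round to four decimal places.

Let group 1 = group A, group 2 = group B. H0: μ_1 = μ_2; H1: μ_1 < μ_2 (Welch's two-sample t-test, left-tailed).
t = (x̄_1 − x̄_2)/√(s_1²/n_1 + s_2²/n_2) = (169 − 222)/√(35.3²/18 + 93.5²/10) = -1.7255
Welch–Satterthwaite df ≈ 10.45
p-value = P(T ≤ -1.7255) ≈ 0.057
Since p ≈ 0.057 < α = 0.1, reject H0; the data support H1.

-1.7255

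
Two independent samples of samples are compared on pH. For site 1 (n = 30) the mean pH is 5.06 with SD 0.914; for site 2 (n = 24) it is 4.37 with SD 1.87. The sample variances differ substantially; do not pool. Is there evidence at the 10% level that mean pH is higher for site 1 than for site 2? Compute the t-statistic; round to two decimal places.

1.66

Let group 1 = site 1, group 2 = site 2. H0: μ_1 = μ_2; H1: μ_1 > μ_2 (Welch's two-sample t-test, right-tailed).
t = (x̄_1 − x̄_2)/√(s_1²/n_1 + s_2²/n_2) = (5.06 − 4.37)/√(0.914²/30 + 1.87²/24) = 1.66
Welch–Satterthwaite df ≈ 31.71
p-value = P(T ≥ 1.66) ≈ 0.054
Since p ≈ 0.054 < α = 0.1, reject H0; the data support H1.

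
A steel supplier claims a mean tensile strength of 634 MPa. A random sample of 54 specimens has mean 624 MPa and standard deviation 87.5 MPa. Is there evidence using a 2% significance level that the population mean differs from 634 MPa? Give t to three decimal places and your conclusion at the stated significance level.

t = -0.840; fail to reject H0

H0: μ = 634; H1: μ ≠ 634 (one-sample t-test, two-sided).
t = (x̄ − μ₀)/(s/√n) = (624 − 634)/(87.5/√54) = -0.840
df = n − 1 = 53
Two-sided p-value ≈ 0.405
Since p ≈ 0.405 > α = 0.02, fail to reject H0; the data do not provide sufficient evidence against H0.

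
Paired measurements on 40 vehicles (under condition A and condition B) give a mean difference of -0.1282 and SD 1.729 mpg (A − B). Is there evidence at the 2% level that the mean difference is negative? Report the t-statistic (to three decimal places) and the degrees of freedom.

H0: μ_d = 0; H1: μ_d < 0 (paired t-test on the differences, left-tailed).
t = d̄/(s_d/√n) = -0.1282/(1.729/√40) = -0.469
df = n − 1 = 39
p-value = P(T ≤ -0.469) ≈ 0.3209
Since p ≈ 0.3209 > α = 0.02, fail to reject H0; the evidence is not statistically significant.

t = -0.469, df = 39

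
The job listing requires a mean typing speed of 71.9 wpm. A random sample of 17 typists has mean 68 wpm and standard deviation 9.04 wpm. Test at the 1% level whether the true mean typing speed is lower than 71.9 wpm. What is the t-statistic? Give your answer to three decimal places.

-1.779

H0: μ = 71.9; H1: μ < 71.9 (one-sample t-test, left-tailed).
t = (x̄ − μ₀)/(s/√n) = (68 − 71.9)/(9.04/√17) = -1.779
df = n − 1 = 16
p-value = P(T ≤ -1.779) ≈ 0.0471
Since p ≈ 0.0471 > α = 0.01, fail to reject H0; the data do not provide sufficient evidence against H0.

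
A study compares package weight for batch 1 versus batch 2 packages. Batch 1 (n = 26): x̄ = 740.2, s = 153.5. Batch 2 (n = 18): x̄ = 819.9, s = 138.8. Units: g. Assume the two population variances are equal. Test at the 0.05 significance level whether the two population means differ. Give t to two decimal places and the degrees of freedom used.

Let group 1 = batch 1, group 2 = batch 2. H0: μ_1 = μ_2; H1: μ_1 ≠ μ_2 (two-sample pooled-variance t-test, two-sided).
s_p² = [(26−1)·153.5² + (18−1)·138.8²]/(26+18−2) = 21823.1
t = (740.2 − 819.9)/√[21823.1·(1/26 + 1/18)] = -1.76
df = n₁ + n₂ − 2 = 42
Two-sided p-value ≈ 0.0858
Since p ≈ 0.0858 > α = 0.05, fail to reject H0; the evidence is not statistically significant.

t = -1.76, df = 42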